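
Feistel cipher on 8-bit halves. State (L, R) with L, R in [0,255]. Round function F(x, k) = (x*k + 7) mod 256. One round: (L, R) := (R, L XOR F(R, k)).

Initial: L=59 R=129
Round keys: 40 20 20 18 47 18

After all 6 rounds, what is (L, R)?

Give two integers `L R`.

Round 1 (k=40): L=129 R=20
Round 2 (k=20): L=20 R=22
Round 3 (k=20): L=22 R=171
Round 4 (k=18): L=171 R=27
Round 5 (k=47): L=27 R=87
Round 6 (k=18): L=87 R=62

Answer: 87 62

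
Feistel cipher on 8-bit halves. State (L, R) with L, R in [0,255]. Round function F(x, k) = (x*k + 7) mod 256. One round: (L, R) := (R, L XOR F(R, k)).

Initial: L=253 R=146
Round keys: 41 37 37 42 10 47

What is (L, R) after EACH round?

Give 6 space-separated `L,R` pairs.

Round 1 (k=41): L=146 R=148
Round 2 (k=37): L=148 R=249
Round 3 (k=37): L=249 R=144
Round 4 (k=42): L=144 R=94
Round 5 (k=10): L=94 R=35
Round 6 (k=47): L=35 R=42

Answer: 146,148 148,249 249,144 144,94 94,35 35,42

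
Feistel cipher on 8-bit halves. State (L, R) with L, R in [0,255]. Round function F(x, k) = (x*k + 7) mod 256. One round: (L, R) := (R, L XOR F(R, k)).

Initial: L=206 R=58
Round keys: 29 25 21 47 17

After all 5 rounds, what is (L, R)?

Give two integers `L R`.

Answer: 31 50

Derivation:
Round 1 (k=29): L=58 R=87
Round 2 (k=25): L=87 R=188
Round 3 (k=21): L=188 R=36
Round 4 (k=47): L=36 R=31
Round 5 (k=17): L=31 R=50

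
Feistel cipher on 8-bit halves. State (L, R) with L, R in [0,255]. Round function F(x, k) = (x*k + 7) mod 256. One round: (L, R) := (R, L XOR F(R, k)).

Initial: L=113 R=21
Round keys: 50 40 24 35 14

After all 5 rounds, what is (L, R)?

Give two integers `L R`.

Answer: 14 44

Derivation:
Round 1 (k=50): L=21 R=80
Round 2 (k=40): L=80 R=146
Round 3 (k=24): L=146 R=231
Round 4 (k=35): L=231 R=14
Round 5 (k=14): L=14 R=44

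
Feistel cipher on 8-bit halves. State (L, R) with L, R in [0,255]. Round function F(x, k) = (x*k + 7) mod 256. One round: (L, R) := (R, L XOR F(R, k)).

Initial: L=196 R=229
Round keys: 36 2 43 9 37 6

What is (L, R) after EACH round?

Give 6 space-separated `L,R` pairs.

Round 1 (k=36): L=229 R=255
Round 2 (k=2): L=255 R=224
Round 3 (k=43): L=224 R=88
Round 4 (k=9): L=88 R=255
Round 5 (k=37): L=255 R=186
Round 6 (k=6): L=186 R=156

Answer: 229,255 255,224 224,88 88,255 255,186 186,156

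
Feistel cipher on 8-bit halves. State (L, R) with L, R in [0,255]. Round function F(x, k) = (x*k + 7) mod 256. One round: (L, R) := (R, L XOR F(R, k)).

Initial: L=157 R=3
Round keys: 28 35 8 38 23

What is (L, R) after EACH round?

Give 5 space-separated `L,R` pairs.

Answer: 3,198 198,26 26,17 17,151 151,137

Derivation:
Round 1 (k=28): L=3 R=198
Round 2 (k=35): L=198 R=26
Round 3 (k=8): L=26 R=17
Round 4 (k=38): L=17 R=151
Round 5 (k=23): L=151 R=137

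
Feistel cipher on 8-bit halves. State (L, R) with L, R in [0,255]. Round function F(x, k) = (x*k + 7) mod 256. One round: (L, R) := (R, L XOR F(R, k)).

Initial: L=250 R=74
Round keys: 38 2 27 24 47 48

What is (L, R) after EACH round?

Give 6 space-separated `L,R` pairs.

Round 1 (k=38): L=74 R=249
Round 2 (k=2): L=249 R=179
Round 3 (k=27): L=179 R=17
Round 4 (k=24): L=17 R=44
Round 5 (k=47): L=44 R=10
Round 6 (k=48): L=10 R=203

Answer: 74,249 249,179 179,17 17,44 44,10 10,203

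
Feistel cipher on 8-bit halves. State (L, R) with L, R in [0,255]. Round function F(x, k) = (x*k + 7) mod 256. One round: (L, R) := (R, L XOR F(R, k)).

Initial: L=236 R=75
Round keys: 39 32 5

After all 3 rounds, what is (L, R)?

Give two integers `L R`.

Round 1 (k=39): L=75 R=152
Round 2 (k=32): L=152 R=76
Round 3 (k=5): L=76 R=27

Answer: 76 27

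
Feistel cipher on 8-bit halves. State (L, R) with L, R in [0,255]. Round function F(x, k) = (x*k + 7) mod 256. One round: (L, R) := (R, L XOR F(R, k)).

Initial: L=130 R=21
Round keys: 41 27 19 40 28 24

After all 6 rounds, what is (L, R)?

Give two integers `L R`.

Round 1 (k=41): L=21 R=230
Round 2 (k=27): L=230 R=92
Round 3 (k=19): L=92 R=61
Round 4 (k=40): L=61 R=211
Round 5 (k=28): L=211 R=38
Round 6 (k=24): L=38 R=68

Answer: 38 68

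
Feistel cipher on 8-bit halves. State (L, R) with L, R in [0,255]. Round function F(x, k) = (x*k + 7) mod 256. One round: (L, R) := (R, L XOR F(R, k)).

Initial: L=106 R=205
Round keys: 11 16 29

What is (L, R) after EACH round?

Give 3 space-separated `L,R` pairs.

Answer: 205,188 188,10 10,149

Derivation:
Round 1 (k=11): L=205 R=188
Round 2 (k=16): L=188 R=10
Round 3 (k=29): L=10 R=149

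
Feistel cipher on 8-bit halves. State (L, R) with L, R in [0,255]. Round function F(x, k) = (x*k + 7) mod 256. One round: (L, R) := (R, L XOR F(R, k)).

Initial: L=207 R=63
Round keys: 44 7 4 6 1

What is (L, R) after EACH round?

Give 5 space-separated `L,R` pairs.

Round 1 (k=44): L=63 R=20
Round 2 (k=7): L=20 R=172
Round 3 (k=4): L=172 R=163
Round 4 (k=6): L=163 R=117
Round 5 (k=1): L=117 R=223

Answer: 63,20 20,172 172,163 163,117 117,223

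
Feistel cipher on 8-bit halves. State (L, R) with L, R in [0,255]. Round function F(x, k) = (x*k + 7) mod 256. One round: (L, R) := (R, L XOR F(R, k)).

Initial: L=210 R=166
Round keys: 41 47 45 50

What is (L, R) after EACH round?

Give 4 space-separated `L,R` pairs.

Round 1 (k=41): L=166 R=79
Round 2 (k=47): L=79 R=46
Round 3 (k=45): L=46 R=82
Round 4 (k=50): L=82 R=37

Answer: 166,79 79,46 46,82 82,37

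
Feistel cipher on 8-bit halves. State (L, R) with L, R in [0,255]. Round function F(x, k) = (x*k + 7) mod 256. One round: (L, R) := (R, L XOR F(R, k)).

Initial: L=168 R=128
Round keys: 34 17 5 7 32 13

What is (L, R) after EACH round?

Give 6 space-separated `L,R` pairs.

Answer: 128,175 175,38 38,106 106,203 203,13 13,123

Derivation:
Round 1 (k=34): L=128 R=175
Round 2 (k=17): L=175 R=38
Round 3 (k=5): L=38 R=106
Round 4 (k=7): L=106 R=203
Round 5 (k=32): L=203 R=13
Round 6 (k=13): L=13 R=123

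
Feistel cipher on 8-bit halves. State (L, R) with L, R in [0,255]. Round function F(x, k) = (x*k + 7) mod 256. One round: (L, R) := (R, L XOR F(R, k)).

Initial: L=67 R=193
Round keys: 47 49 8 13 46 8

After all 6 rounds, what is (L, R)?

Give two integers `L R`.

Round 1 (k=47): L=193 R=53
Round 2 (k=49): L=53 R=237
Round 3 (k=8): L=237 R=90
Round 4 (k=13): L=90 R=116
Round 5 (k=46): L=116 R=133
Round 6 (k=8): L=133 R=91

Answer: 133 91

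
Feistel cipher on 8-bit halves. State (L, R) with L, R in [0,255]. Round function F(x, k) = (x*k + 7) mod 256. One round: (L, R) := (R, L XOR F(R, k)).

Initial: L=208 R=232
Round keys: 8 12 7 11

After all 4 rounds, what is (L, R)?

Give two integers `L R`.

Round 1 (k=8): L=232 R=151
Round 2 (k=12): L=151 R=243
Round 3 (k=7): L=243 R=59
Round 4 (k=11): L=59 R=99

Answer: 59 99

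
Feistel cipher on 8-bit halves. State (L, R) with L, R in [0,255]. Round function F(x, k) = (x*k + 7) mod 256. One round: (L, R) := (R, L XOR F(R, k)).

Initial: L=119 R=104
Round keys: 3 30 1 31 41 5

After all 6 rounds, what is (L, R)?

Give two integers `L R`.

Answer: 83 224

Derivation:
Round 1 (k=3): L=104 R=72
Round 2 (k=30): L=72 R=31
Round 3 (k=1): L=31 R=110
Round 4 (k=31): L=110 R=70
Round 5 (k=41): L=70 R=83
Round 6 (k=5): L=83 R=224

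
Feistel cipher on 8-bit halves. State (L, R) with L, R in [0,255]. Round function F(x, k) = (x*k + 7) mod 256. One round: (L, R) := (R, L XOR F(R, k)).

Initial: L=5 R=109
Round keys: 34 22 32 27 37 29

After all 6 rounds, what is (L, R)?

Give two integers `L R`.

Answer: 90 147

Derivation:
Round 1 (k=34): L=109 R=132
Round 2 (k=22): L=132 R=50
Round 3 (k=32): L=50 R=195
Round 4 (k=27): L=195 R=170
Round 5 (k=37): L=170 R=90
Round 6 (k=29): L=90 R=147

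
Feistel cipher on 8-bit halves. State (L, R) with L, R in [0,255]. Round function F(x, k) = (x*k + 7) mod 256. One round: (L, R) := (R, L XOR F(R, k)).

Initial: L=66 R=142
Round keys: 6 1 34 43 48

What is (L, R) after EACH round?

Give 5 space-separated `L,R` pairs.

Answer: 142,25 25,174 174,58 58,107 107,45

Derivation:
Round 1 (k=6): L=142 R=25
Round 2 (k=1): L=25 R=174
Round 3 (k=34): L=174 R=58
Round 4 (k=43): L=58 R=107
Round 5 (k=48): L=107 R=45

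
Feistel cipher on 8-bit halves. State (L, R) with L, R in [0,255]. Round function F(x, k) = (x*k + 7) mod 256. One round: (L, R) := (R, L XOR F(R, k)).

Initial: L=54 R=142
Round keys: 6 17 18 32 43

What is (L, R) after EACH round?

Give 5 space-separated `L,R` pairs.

Round 1 (k=6): L=142 R=109
Round 2 (k=17): L=109 R=202
Round 3 (k=18): L=202 R=86
Round 4 (k=32): L=86 R=13
Round 5 (k=43): L=13 R=96

Answer: 142,109 109,202 202,86 86,13 13,96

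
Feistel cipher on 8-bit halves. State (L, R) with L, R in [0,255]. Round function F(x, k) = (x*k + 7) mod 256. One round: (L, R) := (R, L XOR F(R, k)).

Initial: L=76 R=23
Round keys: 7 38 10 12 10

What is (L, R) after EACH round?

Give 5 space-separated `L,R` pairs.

Answer: 23,228 228,200 200,51 51,163 163,86

Derivation:
Round 1 (k=7): L=23 R=228
Round 2 (k=38): L=228 R=200
Round 3 (k=10): L=200 R=51
Round 4 (k=12): L=51 R=163
Round 5 (k=10): L=163 R=86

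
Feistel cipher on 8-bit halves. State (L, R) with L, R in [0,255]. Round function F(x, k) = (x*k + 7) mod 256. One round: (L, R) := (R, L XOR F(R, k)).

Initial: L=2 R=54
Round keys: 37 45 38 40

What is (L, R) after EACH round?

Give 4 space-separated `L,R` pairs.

Round 1 (k=37): L=54 R=215
Round 2 (k=45): L=215 R=228
Round 3 (k=38): L=228 R=8
Round 4 (k=40): L=8 R=163

Answer: 54,215 215,228 228,8 8,163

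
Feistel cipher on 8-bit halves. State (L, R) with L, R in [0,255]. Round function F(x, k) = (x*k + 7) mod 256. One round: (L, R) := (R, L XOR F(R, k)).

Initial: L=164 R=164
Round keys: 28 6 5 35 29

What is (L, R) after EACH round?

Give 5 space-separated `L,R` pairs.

Answer: 164,83 83,93 93,139 139,85 85,35

Derivation:
Round 1 (k=28): L=164 R=83
Round 2 (k=6): L=83 R=93
Round 3 (k=5): L=93 R=139
Round 4 (k=35): L=139 R=85
Round 5 (k=29): L=85 R=35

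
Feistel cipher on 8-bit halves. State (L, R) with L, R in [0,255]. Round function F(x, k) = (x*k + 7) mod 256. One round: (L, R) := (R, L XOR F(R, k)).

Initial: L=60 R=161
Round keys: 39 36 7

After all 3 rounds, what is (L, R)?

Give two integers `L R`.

Round 1 (k=39): L=161 R=178
Round 2 (k=36): L=178 R=174
Round 3 (k=7): L=174 R=123

Answer: 174 123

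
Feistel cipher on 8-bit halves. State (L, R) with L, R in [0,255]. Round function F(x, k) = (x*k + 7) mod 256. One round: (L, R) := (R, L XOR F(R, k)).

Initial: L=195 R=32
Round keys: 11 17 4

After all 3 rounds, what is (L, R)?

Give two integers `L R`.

Round 1 (k=11): L=32 R=164
Round 2 (k=17): L=164 R=203
Round 3 (k=4): L=203 R=151

Answer: 203 151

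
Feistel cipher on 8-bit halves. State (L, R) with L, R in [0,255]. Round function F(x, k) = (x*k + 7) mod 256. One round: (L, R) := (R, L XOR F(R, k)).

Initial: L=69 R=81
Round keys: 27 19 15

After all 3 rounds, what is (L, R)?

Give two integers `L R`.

Answer: 173 253

Derivation:
Round 1 (k=27): L=81 R=215
Round 2 (k=19): L=215 R=173
Round 3 (k=15): L=173 R=253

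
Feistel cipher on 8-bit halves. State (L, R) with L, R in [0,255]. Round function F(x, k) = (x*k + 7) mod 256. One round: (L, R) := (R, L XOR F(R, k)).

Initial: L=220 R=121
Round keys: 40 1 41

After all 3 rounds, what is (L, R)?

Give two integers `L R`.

Round 1 (k=40): L=121 R=51
Round 2 (k=1): L=51 R=67
Round 3 (k=41): L=67 R=241

Answer: 67 241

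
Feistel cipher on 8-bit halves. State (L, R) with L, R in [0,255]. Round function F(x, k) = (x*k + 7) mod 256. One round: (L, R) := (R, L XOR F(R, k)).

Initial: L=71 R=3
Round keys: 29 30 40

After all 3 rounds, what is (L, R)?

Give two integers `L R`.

Answer: 246 110

Derivation:
Round 1 (k=29): L=3 R=25
Round 2 (k=30): L=25 R=246
Round 3 (k=40): L=246 R=110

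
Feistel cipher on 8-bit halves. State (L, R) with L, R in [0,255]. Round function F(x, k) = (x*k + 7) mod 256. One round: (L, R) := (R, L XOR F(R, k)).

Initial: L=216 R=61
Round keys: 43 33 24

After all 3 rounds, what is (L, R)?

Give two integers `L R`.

Answer: 88 217

Derivation:
Round 1 (k=43): L=61 R=158
Round 2 (k=33): L=158 R=88
Round 3 (k=24): L=88 R=217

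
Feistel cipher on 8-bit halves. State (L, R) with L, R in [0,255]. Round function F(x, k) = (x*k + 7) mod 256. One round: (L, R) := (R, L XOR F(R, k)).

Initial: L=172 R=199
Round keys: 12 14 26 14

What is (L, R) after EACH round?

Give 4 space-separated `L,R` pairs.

Answer: 199,247 247,78 78,4 4,113

Derivation:
Round 1 (k=12): L=199 R=247
Round 2 (k=14): L=247 R=78
Round 3 (k=26): L=78 R=4
Round 4 (k=14): L=4 R=113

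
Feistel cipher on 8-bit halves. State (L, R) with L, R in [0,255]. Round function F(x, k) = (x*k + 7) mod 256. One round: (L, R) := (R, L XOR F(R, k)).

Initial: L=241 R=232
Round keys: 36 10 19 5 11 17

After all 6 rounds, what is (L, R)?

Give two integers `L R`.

Answer: 135 56

Derivation:
Round 1 (k=36): L=232 R=86
Round 2 (k=10): L=86 R=139
Round 3 (k=19): L=139 R=14
Round 4 (k=5): L=14 R=198
Round 5 (k=11): L=198 R=135
Round 6 (k=17): L=135 R=56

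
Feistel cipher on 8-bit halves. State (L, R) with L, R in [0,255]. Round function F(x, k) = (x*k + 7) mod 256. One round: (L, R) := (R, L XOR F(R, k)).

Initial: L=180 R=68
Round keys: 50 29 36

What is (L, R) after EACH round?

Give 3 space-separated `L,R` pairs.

Answer: 68,251 251,50 50,244

Derivation:
Round 1 (k=50): L=68 R=251
Round 2 (k=29): L=251 R=50
Round 3 (k=36): L=50 R=244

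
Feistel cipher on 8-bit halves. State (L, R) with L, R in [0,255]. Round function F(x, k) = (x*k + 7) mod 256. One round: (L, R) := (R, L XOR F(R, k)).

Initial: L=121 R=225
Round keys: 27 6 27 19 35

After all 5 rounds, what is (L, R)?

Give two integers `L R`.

Round 1 (k=27): L=225 R=187
Round 2 (k=6): L=187 R=136
Round 3 (k=27): L=136 R=228
Round 4 (k=19): L=228 R=123
Round 5 (k=35): L=123 R=60

Answer: 123 60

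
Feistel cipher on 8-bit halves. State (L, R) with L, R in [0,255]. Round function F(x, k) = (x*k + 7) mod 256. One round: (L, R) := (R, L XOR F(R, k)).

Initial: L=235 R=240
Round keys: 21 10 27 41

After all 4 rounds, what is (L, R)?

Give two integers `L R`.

Round 1 (k=21): L=240 R=92
Round 2 (k=10): L=92 R=111
Round 3 (k=27): L=111 R=224
Round 4 (k=41): L=224 R=136

Answer: 224 136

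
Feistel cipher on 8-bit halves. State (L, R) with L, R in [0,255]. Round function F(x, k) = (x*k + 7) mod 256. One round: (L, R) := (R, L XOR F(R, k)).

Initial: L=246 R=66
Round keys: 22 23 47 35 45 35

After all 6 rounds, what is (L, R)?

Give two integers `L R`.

Answer: 42 152

Derivation:
Round 1 (k=22): L=66 R=69
Round 2 (k=23): L=69 R=120
Round 3 (k=47): L=120 R=74
Round 4 (k=35): L=74 R=93
Round 5 (k=45): L=93 R=42
Round 6 (k=35): L=42 R=152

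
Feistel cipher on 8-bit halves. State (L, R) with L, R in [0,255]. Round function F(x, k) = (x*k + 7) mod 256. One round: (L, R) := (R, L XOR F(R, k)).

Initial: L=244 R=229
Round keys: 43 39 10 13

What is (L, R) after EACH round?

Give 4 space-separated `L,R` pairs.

Round 1 (k=43): L=229 R=138
Round 2 (k=39): L=138 R=232
Round 3 (k=10): L=232 R=157
Round 4 (k=13): L=157 R=232

Answer: 229,138 138,232 232,157 157,232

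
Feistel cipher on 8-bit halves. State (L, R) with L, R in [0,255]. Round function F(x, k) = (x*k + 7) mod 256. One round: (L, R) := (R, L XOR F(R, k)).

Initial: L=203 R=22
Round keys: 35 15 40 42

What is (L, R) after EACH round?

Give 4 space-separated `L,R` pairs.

Answer: 22,194 194,115 115,61 61,122

Derivation:
Round 1 (k=35): L=22 R=194
Round 2 (k=15): L=194 R=115
Round 3 (k=40): L=115 R=61
Round 4 (k=42): L=61 R=122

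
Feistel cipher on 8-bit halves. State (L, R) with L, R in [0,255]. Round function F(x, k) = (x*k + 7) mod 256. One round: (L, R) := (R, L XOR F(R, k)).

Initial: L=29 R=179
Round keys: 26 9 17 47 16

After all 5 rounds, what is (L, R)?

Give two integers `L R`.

Round 1 (k=26): L=179 R=40
Round 2 (k=9): L=40 R=220
Round 3 (k=17): L=220 R=139
Round 4 (k=47): L=139 R=80
Round 5 (k=16): L=80 R=140

Answer: 80 140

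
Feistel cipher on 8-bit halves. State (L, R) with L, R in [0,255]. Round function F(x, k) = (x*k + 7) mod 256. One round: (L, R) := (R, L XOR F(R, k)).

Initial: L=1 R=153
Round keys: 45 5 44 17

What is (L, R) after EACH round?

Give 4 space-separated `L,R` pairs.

Round 1 (k=45): L=153 R=237
Round 2 (k=5): L=237 R=49
Round 3 (k=44): L=49 R=158
Round 4 (k=17): L=158 R=180

Answer: 153,237 237,49 49,158 158,180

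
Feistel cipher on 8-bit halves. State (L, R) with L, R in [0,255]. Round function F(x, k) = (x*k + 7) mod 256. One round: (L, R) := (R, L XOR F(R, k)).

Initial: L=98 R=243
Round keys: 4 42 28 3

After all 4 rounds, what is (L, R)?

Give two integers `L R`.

Round 1 (k=4): L=243 R=177
Round 2 (k=42): L=177 R=226
Round 3 (k=28): L=226 R=14
Round 4 (k=3): L=14 R=211

Answer: 14 211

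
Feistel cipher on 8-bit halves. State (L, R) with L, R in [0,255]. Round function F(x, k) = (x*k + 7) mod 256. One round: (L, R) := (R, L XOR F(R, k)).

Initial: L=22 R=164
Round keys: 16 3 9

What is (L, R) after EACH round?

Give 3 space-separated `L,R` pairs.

Round 1 (k=16): L=164 R=81
Round 2 (k=3): L=81 R=94
Round 3 (k=9): L=94 R=4

Answer: 164,81 81,94 94,4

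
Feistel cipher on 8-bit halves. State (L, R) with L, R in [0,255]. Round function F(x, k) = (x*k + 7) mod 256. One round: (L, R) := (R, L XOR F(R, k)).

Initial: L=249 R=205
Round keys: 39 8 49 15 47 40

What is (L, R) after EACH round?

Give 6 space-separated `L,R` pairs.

Round 1 (k=39): L=205 R=187
Round 2 (k=8): L=187 R=18
Round 3 (k=49): L=18 R=194
Round 4 (k=15): L=194 R=119
Round 5 (k=47): L=119 R=34
Round 6 (k=40): L=34 R=32

Answer: 205,187 187,18 18,194 194,119 119,34 34,32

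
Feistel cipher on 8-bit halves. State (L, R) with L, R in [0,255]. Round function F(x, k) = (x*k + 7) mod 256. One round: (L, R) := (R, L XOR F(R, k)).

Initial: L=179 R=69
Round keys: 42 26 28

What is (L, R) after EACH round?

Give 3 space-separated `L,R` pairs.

Answer: 69,234 234,142 142,101

Derivation:
Round 1 (k=42): L=69 R=234
Round 2 (k=26): L=234 R=142
Round 3 (k=28): L=142 R=101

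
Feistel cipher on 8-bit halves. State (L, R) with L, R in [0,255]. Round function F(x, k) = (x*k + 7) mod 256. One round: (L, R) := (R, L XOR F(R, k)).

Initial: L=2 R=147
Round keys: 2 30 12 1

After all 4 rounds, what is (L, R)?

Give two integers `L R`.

Answer: 16 13

Derivation:
Round 1 (k=2): L=147 R=47
Round 2 (k=30): L=47 R=26
Round 3 (k=12): L=26 R=16
Round 4 (k=1): L=16 R=13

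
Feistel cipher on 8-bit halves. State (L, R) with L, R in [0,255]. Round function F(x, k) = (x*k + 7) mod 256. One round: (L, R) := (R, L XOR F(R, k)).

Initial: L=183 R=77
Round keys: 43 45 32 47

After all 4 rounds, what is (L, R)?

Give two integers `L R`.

Round 1 (k=43): L=77 R=65
Round 2 (k=45): L=65 R=57
Round 3 (k=32): L=57 R=102
Round 4 (k=47): L=102 R=248

Answer: 102 248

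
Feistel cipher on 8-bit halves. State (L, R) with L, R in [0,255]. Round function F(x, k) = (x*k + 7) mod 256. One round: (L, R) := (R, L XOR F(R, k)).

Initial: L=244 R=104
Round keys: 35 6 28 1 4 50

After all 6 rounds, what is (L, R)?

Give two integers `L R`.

Answer: 87 203

Derivation:
Round 1 (k=35): L=104 R=203
Round 2 (k=6): L=203 R=161
Round 3 (k=28): L=161 R=104
Round 4 (k=1): L=104 R=206
Round 5 (k=4): L=206 R=87
Round 6 (k=50): L=87 R=203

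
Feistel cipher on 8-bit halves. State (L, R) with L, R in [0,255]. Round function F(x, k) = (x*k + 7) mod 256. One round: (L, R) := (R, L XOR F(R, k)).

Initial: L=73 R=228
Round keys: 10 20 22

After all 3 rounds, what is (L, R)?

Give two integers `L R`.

Answer: 27 255

Derivation:
Round 1 (k=10): L=228 R=166
Round 2 (k=20): L=166 R=27
Round 3 (k=22): L=27 R=255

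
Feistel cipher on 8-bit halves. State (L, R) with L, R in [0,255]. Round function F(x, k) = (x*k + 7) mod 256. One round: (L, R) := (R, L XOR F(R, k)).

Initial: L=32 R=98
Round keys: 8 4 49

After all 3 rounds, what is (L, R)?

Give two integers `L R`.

Answer: 129 143

Derivation:
Round 1 (k=8): L=98 R=55
Round 2 (k=4): L=55 R=129
Round 3 (k=49): L=129 R=143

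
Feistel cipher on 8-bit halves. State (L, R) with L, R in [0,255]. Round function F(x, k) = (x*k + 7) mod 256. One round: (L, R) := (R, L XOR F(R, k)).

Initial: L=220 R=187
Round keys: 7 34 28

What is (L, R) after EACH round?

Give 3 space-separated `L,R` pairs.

Answer: 187,248 248,76 76,175

Derivation:
Round 1 (k=7): L=187 R=248
Round 2 (k=34): L=248 R=76
Round 3 (k=28): L=76 R=175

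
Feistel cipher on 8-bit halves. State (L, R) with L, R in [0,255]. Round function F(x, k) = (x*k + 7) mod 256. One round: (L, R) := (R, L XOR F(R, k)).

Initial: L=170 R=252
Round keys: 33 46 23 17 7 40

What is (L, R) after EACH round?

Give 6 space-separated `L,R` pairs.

Round 1 (k=33): L=252 R=41
Round 2 (k=46): L=41 R=153
Round 3 (k=23): L=153 R=239
Round 4 (k=17): L=239 R=127
Round 5 (k=7): L=127 R=111
Round 6 (k=40): L=111 R=32

Answer: 252,41 41,153 153,239 239,127 127,111 111,32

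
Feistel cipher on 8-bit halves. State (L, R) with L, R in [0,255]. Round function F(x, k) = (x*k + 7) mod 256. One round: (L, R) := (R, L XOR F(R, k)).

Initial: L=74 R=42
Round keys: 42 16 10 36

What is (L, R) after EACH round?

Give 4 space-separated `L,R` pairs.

Round 1 (k=42): L=42 R=161
Round 2 (k=16): L=161 R=61
Round 3 (k=10): L=61 R=200
Round 4 (k=36): L=200 R=26

Answer: 42,161 161,61 61,200 200,26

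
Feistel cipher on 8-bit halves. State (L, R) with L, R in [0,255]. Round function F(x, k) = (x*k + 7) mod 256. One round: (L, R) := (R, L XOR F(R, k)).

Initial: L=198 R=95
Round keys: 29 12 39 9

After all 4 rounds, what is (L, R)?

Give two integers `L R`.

Answer: 115 218

Derivation:
Round 1 (k=29): L=95 R=12
Round 2 (k=12): L=12 R=200
Round 3 (k=39): L=200 R=115
Round 4 (k=9): L=115 R=218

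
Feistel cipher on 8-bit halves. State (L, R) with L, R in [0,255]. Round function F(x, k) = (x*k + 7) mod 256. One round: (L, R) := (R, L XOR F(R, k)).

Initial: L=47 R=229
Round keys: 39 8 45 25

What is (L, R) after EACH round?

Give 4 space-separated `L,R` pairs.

Answer: 229,197 197,202 202,76 76,185

Derivation:
Round 1 (k=39): L=229 R=197
Round 2 (k=8): L=197 R=202
Round 3 (k=45): L=202 R=76
Round 4 (k=25): L=76 R=185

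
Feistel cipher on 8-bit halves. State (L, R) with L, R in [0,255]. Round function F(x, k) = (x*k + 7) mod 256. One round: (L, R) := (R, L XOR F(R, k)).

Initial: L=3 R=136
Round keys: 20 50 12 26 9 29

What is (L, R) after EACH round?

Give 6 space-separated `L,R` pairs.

Round 1 (k=20): L=136 R=164
Round 2 (k=50): L=164 R=135
Round 3 (k=12): L=135 R=255
Round 4 (k=26): L=255 R=106
Round 5 (k=9): L=106 R=62
Round 6 (k=29): L=62 R=103

Answer: 136,164 164,135 135,255 255,106 106,62 62,103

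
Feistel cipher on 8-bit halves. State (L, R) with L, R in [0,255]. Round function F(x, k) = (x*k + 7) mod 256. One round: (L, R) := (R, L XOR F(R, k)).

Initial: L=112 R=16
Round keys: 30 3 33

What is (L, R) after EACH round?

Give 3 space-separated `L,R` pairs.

Answer: 16,151 151,220 220,244

Derivation:
Round 1 (k=30): L=16 R=151
Round 2 (k=3): L=151 R=220
Round 3 (k=33): L=220 R=244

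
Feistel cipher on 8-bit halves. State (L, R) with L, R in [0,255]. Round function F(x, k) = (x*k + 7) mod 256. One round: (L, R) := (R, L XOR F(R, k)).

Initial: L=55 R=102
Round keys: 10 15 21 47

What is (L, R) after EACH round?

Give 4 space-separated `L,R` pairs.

Round 1 (k=10): L=102 R=52
Round 2 (k=15): L=52 R=117
Round 3 (k=21): L=117 R=148
Round 4 (k=47): L=148 R=70

Answer: 102,52 52,117 117,148 148,70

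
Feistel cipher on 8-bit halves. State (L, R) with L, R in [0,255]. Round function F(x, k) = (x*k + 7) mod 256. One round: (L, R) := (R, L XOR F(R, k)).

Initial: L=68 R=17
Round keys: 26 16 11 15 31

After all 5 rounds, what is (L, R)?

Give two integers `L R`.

Answer: 125 166

Derivation:
Round 1 (k=26): L=17 R=133
Round 2 (k=16): L=133 R=70
Round 3 (k=11): L=70 R=140
Round 4 (k=15): L=140 R=125
Round 5 (k=31): L=125 R=166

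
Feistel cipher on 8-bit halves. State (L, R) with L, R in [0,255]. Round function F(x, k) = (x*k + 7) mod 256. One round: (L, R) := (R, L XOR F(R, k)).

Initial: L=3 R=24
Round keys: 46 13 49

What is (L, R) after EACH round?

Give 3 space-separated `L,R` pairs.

Round 1 (k=46): L=24 R=84
Round 2 (k=13): L=84 R=83
Round 3 (k=49): L=83 R=190

Answer: 24,84 84,83 83,190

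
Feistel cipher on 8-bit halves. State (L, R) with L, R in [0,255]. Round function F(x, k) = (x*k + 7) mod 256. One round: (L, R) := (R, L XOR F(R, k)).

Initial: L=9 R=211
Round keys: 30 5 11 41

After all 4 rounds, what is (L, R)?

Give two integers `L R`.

Answer: 83 110

Derivation:
Round 1 (k=30): L=211 R=200
Round 2 (k=5): L=200 R=60
Round 3 (k=11): L=60 R=83
Round 4 (k=41): L=83 R=110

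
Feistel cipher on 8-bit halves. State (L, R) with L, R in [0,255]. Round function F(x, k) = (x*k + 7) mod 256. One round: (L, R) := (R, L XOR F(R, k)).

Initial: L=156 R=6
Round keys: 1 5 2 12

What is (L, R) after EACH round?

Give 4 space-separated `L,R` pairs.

Answer: 6,145 145,218 218,42 42,37

Derivation:
Round 1 (k=1): L=6 R=145
Round 2 (k=5): L=145 R=218
Round 3 (k=2): L=218 R=42
Round 4 (k=12): L=42 R=37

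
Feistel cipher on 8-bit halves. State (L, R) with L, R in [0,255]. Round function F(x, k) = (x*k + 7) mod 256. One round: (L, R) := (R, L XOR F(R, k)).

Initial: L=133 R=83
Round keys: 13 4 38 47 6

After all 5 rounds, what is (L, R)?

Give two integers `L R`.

Round 1 (k=13): L=83 R=187
Round 2 (k=4): L=187 R=160
Round 3 (k=38): L=160 R=124
Round 4 (k=47): L=124 R=107
Round 5 (k=6): L=107 R=245

Answer: 107 245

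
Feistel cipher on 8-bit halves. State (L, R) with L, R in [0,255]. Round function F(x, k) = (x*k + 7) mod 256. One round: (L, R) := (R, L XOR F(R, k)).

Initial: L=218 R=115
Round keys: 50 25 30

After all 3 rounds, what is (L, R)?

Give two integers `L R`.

Answer: 37 250

Derivation:
Round 1 (k=50): L=115 R=167
Round 2 (k=25): L=167 R=37
Round 3 (k=30): L=37 R=250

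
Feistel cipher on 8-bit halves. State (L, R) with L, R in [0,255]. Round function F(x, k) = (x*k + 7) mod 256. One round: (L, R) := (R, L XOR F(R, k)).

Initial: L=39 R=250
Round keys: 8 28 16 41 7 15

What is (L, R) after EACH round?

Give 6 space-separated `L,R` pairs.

Round 1 (k=8): L=250 R=240
Round 2 (k=28): L=240 R=189
Round 3 (k=16): L=189 R=39
Round 4 (k=41): L=39 R=251
Round 5 (k=7): L=251 R=195
Round 6 (k=15): L=195 R=143

Answer: 250,240 240,189 189,39 39,251 251,195 195,143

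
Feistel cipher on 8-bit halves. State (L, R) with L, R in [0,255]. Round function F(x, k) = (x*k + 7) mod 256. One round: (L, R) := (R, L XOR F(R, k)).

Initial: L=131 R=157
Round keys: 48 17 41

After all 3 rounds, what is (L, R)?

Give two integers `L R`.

Round 1 (k=48): L=157 R=244
Round 2 (k=17): L=244 R=166
Round 3 (k=41): L=166 R=105

Answer: 166 105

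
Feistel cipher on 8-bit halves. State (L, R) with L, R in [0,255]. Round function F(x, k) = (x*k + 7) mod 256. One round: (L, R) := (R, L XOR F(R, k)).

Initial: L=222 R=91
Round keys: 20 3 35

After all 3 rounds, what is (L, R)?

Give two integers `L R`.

Answer: 165 107

Derivation:
Round 1 (k=20): L=91 R=253
Round 2 (k=3): L=253 R=165
Round 3 (k=35): L=165 R=107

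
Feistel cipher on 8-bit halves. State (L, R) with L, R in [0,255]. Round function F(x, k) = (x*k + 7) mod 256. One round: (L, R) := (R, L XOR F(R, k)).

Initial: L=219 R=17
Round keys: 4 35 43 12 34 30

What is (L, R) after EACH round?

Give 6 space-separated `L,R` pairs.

Round 1 (k=4): L=17 R=144
Round 2 (k=35): L=144 R=166
Round 3 (k=43): L=166 R=121
Round 4 (k=12): L=121 R=21
Round 5 (k=34): L=21 R=168
Round 6 (k=30): L=168 R=162

Answer: 17,144 144,166 166,121 121,21 21,168 168,162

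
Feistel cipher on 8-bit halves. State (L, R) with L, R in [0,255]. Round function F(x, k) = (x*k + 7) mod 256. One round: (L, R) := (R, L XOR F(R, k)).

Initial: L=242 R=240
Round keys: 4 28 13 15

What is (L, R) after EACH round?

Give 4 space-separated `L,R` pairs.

Round 1 (k=4): L=240 R=53
Round 2 (k=28): L=53 R=35
Round 3 (k=13): L=35 R=251
Round 4 (k=15): L=251 R=159

Answer: 240,53 53,35 35,251 251,159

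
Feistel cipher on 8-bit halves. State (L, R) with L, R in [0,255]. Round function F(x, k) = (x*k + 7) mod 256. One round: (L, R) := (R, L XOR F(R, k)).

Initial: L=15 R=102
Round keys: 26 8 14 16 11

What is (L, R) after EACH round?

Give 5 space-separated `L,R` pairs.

Answer: 102,108 108,1 1,121 121,150 150,0

Derivation:
Round 1 (k=26): L=102 R=108
Round 2 (k=8): L=108 R=1
Round 3 (k=14): L=1 R=121
Round 4 (k=16): L=121 R=150
Round 5 (k=11): L=150 R=0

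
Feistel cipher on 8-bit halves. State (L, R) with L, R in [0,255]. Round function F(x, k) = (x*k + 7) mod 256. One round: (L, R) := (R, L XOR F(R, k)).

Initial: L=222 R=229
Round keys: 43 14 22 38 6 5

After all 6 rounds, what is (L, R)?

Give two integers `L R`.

Round 1 (k=43): L=229 R=160
Round 2 (k=14): L=160 R=34
Round 3 (k=22): L=34 R=83
Round 4 (k=38): L=83 R=123
Round 5 (k=6): L=123 R=186
Round 6 (k=5): L=186 R=210

Answer: 186 210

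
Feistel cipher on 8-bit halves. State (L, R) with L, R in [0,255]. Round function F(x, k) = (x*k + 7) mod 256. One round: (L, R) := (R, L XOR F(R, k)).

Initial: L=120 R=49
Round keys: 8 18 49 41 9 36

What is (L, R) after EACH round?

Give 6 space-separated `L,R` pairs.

Answer: 49,247 247,84 84,236 236,135 135,42 42,104

Derivation:
Round 1 (k=8): L=49 R=247
Round 2 (k=18): L=247 R=84
Round 3 (k=49): L=84 R=236
Round 4 (k=41): L=236 R=135
Round 5 (k=9): L=135 R=42
Round 6 (k=36): L=42 R=104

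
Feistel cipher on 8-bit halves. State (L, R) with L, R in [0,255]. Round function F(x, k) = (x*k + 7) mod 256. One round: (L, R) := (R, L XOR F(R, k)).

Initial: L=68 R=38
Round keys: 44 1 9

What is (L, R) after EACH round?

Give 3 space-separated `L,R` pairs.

Answer: 38,203 203,244 244,80

Derivation:
Round 1 (k=44): L=38 R=203
Round 2 (k=1): L=203 R=244
Round 3 (k=9): L=244 R=80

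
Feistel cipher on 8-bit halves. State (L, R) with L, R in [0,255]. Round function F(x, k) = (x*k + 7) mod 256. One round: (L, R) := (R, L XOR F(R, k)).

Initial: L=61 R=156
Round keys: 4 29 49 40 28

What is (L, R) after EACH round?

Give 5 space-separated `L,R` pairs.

Round 1 (k=4): L=156 R=74
Round 2 (k=29): L=74 R=245
Round 3 (k=49): L=245 R=166
Round 4 (k=40): L=166 R=2
Round 5 (k=28): L=2 R=153

Answer: 156,74 74,245 245,166 166,2 2,153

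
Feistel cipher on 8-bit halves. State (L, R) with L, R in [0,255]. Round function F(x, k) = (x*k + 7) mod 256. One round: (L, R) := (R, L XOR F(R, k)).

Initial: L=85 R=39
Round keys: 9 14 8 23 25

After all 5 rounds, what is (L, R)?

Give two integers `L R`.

Answer: 21 144

Derivation:
Round 1 (k=9): L=39 R=51
Round 2 (k=14): L=51 R=246
Round 3 (k=8): L=246 R=132
Round 4 (k=23): L=132 R=21
Round 5 (k=25): L=21 R=144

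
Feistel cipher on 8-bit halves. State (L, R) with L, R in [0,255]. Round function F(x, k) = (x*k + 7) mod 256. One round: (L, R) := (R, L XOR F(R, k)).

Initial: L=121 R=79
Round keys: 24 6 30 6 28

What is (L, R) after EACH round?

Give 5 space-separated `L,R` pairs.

Round 1 (k=24): L=79 R=22
Round 2 (k=6): L=22 R=196
Round 3 (k=30): L=196 R=233
Round 4 (k=6): L=233 R=185
Round 5 (k=28): L=185 R=170

Answer: 79,22 22,196 196,233 233,185 185,170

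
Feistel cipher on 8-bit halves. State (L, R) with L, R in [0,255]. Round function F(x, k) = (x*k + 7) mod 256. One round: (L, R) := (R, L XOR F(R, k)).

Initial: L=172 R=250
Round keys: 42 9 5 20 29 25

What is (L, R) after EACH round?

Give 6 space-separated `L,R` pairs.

Answer: 250,167 167,28 28,52 52,11 11,114 114,34

Derivation:
Round 1 (k=42): L=250 R=167
Round 2 (k=9): L=167 R=28
Round 3 (k=5): L=28 R=52
Round 4 (k=20): L=52 R=11
Round 5 (k=29): L=11 R=114
Round 6 (k=25): L=114 R=34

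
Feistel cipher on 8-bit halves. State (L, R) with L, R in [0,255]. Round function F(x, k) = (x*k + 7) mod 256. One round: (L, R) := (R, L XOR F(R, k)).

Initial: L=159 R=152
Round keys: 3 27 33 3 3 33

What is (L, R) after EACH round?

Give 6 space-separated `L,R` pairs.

Answer: 152,80 80,239 239,134 134,118 118,239 239,160

Derivation:
Round 1 (k=3): L=152 R=80
Round 2 (k=27): L=80 R=239
Round 3 (k=33): L=239 R=134
Round 4 (k=3): L=134 R=118
Round 5 (k=3): L=118 R=239
Round 6 (k=33): L=239 R=160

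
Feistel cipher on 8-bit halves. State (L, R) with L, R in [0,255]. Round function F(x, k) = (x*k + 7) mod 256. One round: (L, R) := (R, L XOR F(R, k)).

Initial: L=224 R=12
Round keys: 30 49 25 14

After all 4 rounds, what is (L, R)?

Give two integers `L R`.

Answer: 238 97

Derivation:
Round 1 (k=30): L=12 R=143
Round 2 (k=49): L=143 R=106
Round 3 (k=25): L=106 R=238
Round 4 (k=14): L=238 R=97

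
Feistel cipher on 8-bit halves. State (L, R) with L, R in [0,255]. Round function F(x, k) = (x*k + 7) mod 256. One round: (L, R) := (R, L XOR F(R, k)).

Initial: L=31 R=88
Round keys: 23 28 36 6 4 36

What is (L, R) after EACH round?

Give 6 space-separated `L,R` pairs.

Round 1 (k=23): L=88 R=240
Round 2 (k=28): L=240 R=31
Round 3 (k=36): L=31 R=147
Round 4 (k=6): L=147 R=102
Round 5 (k=4): L=102 R=12
Round 6 (k=36): L=12 R=209

Answer: 88,240 240,31 31,147 147,102 102,12 12,209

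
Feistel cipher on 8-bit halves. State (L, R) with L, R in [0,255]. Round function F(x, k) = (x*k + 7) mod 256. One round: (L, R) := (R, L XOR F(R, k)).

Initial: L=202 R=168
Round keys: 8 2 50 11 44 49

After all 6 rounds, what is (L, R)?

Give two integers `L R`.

Answer: 187 168

Derivation:
Round 1 (k=8): L=168 R=141
Round 2 (k=2): L=141 R=137
Round 3 (k=50): L=137 R=68
Round 4 (k=11): L=68 R=122
Round 5 (k=44): L=122 R=187
Round 6 (k=49): L=187 R=168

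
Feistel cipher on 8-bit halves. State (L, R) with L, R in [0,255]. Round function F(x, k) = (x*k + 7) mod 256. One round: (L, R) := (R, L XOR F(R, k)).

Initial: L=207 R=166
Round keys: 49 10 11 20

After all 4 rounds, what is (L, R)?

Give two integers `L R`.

Answer: 36 106

Derivation:
Round 1 (k=49): L=166 R=2
Round 2 (k=10): L=2 R=189
Round 3 (k=11): L=189 R=36
Round 4 (k=20): L=36 R=106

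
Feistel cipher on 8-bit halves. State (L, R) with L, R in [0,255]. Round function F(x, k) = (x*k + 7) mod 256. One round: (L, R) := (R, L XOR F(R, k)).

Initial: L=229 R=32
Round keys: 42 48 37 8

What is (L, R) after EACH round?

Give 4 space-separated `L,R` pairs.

Answer: 32,162 162,71 71,232 232,0

Derivation:
Round 1 (k=42): L=32 R=162
Round 2 (k=48): L=162 R=71
Round 3 (k=37): L=71 R=232
Round 4 (k=8): L=232 R=0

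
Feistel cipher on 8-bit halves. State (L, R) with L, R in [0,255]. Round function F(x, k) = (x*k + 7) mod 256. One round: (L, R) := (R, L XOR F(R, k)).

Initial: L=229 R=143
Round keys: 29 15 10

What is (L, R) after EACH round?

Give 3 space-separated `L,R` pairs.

Answer: 143,223 223,151 151,50

Derivation:
Round 1 (k=29): L=143 R=223
Round 2 (k=15): L=223 R=151
Round 3 (k=10): L=151 R=50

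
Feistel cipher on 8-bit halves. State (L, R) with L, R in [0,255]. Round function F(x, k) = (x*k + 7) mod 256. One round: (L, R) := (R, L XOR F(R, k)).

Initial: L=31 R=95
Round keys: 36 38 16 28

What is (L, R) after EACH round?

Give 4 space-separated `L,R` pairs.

Round 1 (k=36): L=95 R=124
Round 2 (k=38): L=124 R=48
Round 3 (k=16): L=48 R=123
Round 4 (k=28): L=123 R=75

Answer: 95,124 124,48 48,123 123,75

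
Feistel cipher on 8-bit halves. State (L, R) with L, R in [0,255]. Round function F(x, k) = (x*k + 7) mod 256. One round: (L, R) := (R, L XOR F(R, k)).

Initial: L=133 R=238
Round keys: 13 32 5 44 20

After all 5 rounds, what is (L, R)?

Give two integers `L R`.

Answer: 254 211

Derivation:
Round 1 (k=13): L=238 R=152
Round 2 (k=32): L=152 R=233
Round 3 (k=5): L=233 R=12
Round 4 (k=44): L=12 R=254
Round 5 (k=20): L=254 R=211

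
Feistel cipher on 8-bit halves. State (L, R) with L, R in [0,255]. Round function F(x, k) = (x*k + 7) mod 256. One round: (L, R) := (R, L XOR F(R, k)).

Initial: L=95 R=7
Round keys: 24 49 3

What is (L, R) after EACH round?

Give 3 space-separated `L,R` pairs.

Round 1 (k=24): L=7 R=240
Round 2 (k=49): L=240 R=240
Round 3 (k=3): L=240 R=39

Answer: 7,240 240,240 240,39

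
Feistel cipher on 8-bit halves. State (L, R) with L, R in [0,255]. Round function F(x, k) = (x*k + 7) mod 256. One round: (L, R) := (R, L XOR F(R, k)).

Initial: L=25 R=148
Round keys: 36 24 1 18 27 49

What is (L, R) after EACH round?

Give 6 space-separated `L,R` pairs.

Round 1 (k=36): L=148 R=206
Round 2 (k=24): L=206 R=195
Round 3 (k=1): L=195 R=4
Round 4 (k=18): L=4 R=140
Round 5 (k=27): L=140 R=207
Round 6 (k=49): L=207 R=42

Answer: 148,206 206,195 195,4 4,140 140,207 207,42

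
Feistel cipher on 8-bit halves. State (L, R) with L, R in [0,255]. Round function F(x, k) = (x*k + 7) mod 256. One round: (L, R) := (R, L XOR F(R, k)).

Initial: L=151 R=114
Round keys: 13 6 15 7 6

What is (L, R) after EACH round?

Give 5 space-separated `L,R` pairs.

Answer: 114,70 70,217 217,248 248,22 22,115

Derivation:
Round 1 (k=13): L=114 R=70
Round 2 (k=6): L=70 R=217
Round 3 (k=15): L=217 R=248
Round 4 (k=7): L=248 R=22
Round 5 (k=6): L=22 R=115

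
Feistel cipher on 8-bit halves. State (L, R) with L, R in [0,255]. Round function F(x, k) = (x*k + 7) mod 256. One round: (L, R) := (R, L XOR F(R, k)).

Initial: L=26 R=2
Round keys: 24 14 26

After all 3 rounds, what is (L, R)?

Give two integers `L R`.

Answer: 127 192

Derivation:
Round 1 (k=24): L=2 R=45
Round 2 (k=14): L=45 R=127
Round 3 (k=26): L=127 R=192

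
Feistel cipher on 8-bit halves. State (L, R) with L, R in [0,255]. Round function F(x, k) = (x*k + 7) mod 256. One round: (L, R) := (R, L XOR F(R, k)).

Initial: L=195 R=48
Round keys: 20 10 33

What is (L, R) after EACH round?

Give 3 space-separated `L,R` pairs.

Answer: 48,4 4,31 31,2

Derivation:
Round 1 (k=20): L=48 R=4
Round 2 (k=10): L=4 R=31
Round 3 (k=33): L=31 R=2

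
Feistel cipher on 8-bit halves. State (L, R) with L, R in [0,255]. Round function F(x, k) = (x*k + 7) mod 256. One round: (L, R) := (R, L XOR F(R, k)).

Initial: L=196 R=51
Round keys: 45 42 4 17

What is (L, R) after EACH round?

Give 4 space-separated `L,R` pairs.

Answer: 51,58 58,184 184,221 221,12

Derivation:
Round 1 (k=45): L=51 R=58
Round 2 (k=42): L=58 R=184
Round 3 (k=4): L=184 R=221
Round 4 (k=17): L=221 R=12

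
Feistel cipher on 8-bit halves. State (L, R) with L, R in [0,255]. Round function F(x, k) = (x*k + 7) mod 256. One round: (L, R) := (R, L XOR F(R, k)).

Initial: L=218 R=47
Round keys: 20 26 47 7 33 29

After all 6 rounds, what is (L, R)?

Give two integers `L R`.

Answer: 0 62

Derivation:
Round 1 (k=20): L=47 R=105
Round 2 (k=26): L=105 R=158
Round 3 (k=47): L=158 R=96
Round 4 (k=7): L=96 R=57
Round 5 (k=33): L=57 R=0
Round 6 (k=29): L=0 R=62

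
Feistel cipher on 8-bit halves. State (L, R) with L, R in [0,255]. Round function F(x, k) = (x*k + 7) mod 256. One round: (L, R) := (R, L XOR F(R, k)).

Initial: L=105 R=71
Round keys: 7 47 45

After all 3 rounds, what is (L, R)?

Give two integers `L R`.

Answer: 225 5

Derivation:
Round 1 (k=7): L=71 R=145
Round 2 (k=47): L=145 R=225
Round 3 (k=45): L=225 R=5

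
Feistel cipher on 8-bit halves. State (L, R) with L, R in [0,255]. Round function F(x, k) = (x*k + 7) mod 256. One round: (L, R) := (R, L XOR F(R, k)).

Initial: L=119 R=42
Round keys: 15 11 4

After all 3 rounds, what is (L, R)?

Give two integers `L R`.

Answer: 95 137

Derivation:
Round 1 (k=15): L=42 R=10
Round 2 (k=11): L=10 R=95
Round 3 (k=4): L=95 R=137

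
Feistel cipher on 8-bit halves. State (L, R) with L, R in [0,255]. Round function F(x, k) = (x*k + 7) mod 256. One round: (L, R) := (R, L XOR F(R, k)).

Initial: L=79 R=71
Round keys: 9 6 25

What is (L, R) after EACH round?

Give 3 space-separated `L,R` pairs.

Answer: 71,201 201,250 250,184

Derivation:
Round 1 (k=9): L=71 R=201
Round 2 (k=6): L=201 R=250
Round 3 (k=25): L=250 R=184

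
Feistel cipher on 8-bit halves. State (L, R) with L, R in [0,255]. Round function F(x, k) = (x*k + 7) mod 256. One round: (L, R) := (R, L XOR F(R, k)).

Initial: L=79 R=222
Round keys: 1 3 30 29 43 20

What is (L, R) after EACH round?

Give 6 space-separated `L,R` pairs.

Round 1 (k=1): L=222 R=170
Round 2 (k=3): L=170 R=219
Round 3 (k=30): L=219 R=27
Round 4 (k=29): L=27 R=205
Round 5 (k=43): L=205 R=109
Round 6 (k=20): L=109 R=70

Answer: 222,170 170,219 219,27 27,205 205,109 109,70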